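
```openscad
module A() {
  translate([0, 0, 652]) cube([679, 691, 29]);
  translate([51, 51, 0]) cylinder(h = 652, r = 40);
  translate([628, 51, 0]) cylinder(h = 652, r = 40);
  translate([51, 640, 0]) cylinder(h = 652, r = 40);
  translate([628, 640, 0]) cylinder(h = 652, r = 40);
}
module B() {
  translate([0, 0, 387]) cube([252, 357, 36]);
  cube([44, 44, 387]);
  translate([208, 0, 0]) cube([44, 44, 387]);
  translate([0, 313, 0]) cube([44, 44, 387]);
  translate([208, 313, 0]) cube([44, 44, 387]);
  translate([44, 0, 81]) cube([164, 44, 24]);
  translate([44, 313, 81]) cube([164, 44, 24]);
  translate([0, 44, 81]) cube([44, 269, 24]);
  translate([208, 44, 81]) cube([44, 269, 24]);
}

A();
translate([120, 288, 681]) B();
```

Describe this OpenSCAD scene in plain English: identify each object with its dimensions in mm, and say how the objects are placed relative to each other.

A is a table with a 679×691 mm rectangular top, 29 mm thick, top surface at z = 681 mm, supported by four round legs of 80 mm diameter, each leg's bounding box inset 11 mm from the nearest pair of top edges, running from the floor.

B is a four-legged stool. The seat is a 252×357×36 mm slab whose top surface is at z = 423 mm; four square legs, each 44×44 mm in cross-section, run from the floor (z = 0) to the underside of the seat, each flush with a corner of the seat. Four stretchers, 44 mm wide and 24 mm tall, connect adjacent legs with their undersides at z = 81 mm, each running between the inner faces of the legs it joins and aligned with the legs' outer faces on the other axis.

The stool is on top of the table.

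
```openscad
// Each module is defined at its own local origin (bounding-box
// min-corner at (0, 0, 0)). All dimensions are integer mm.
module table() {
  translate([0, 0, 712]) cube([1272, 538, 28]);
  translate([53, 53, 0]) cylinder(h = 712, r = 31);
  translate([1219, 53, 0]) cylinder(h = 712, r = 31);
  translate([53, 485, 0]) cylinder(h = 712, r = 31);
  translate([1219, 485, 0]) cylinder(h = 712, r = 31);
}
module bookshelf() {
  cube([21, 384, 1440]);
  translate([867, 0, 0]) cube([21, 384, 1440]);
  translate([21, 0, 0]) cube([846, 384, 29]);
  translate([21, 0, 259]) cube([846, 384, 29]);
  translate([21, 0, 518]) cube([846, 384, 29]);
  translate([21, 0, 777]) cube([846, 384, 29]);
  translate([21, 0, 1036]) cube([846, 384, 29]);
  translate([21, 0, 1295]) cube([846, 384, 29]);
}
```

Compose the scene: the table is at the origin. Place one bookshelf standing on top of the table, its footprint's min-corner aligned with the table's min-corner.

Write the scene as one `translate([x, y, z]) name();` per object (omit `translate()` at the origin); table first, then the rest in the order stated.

table();
translate([0, 0, 740]) bookshelf();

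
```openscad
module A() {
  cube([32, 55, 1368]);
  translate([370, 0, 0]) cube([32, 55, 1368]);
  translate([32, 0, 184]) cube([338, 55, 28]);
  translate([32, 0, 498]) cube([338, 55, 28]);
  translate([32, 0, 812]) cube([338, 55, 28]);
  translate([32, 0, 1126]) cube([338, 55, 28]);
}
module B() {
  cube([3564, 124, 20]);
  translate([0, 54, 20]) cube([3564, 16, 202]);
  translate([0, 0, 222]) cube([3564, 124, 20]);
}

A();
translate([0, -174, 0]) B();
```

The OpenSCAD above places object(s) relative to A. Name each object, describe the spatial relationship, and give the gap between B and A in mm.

A is a ladder. B is an I-beam. The I-beam is on the floor beside the ladder on its −y side. The gap between the I-beam and the ladder is 50 mm.

The I-beam's nearest face is 50 mm from the ladder's −y face.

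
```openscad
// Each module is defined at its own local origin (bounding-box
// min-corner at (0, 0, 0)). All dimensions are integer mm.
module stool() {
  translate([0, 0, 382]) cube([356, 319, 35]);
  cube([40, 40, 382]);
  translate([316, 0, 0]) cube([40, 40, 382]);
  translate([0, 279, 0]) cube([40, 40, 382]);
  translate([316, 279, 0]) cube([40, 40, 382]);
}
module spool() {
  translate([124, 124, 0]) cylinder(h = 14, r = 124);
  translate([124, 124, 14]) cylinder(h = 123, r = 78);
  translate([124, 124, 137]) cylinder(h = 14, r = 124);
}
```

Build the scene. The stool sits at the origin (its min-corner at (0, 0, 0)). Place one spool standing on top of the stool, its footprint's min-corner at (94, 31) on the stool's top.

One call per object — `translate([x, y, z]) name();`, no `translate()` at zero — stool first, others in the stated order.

stool();
translate([94, 31, 417]) spool();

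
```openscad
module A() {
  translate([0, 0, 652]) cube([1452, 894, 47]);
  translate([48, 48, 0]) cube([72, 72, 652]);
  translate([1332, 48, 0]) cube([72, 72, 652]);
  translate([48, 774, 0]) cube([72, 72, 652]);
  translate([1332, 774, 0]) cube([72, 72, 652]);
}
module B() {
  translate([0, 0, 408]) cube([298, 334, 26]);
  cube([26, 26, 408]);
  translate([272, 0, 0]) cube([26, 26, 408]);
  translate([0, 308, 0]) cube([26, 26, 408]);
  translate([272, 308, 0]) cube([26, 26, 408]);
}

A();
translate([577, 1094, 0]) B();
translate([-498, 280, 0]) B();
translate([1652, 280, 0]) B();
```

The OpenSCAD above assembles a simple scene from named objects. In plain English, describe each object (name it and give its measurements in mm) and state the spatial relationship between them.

A is a rectangular dining table. The top is 1452×894×47 mm with its upper surface at z = 699 mm. It stands on four 72×72 mm square legs, each inset 48 mm from the nearest pair of top edges, running from the floor to the underside of the top.

B is a four-legged stool. The seat is 298×334 mm, 26 mm thick, top at z = 434 mm. It stands on four square legs, each 26×26 mm in cross-section, from z = 0 to the seat underside, each flush with a corner of the seat.

Three stools sit around the table at the +y, −x, +x sides.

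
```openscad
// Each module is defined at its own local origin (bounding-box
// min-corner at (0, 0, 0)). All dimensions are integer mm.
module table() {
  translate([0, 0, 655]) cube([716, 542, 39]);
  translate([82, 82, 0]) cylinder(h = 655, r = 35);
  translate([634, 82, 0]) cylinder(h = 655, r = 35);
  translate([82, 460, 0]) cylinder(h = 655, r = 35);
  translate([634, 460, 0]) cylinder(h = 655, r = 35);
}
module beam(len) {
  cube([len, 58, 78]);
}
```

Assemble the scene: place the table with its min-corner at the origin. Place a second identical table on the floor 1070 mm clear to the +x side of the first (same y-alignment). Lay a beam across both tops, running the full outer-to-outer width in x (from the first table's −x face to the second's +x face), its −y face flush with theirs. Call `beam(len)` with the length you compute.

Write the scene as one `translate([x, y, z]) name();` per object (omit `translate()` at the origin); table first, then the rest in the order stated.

table();
translate([1786, 0, 0]) table();
translate([0, 0, 694]) beam(2502);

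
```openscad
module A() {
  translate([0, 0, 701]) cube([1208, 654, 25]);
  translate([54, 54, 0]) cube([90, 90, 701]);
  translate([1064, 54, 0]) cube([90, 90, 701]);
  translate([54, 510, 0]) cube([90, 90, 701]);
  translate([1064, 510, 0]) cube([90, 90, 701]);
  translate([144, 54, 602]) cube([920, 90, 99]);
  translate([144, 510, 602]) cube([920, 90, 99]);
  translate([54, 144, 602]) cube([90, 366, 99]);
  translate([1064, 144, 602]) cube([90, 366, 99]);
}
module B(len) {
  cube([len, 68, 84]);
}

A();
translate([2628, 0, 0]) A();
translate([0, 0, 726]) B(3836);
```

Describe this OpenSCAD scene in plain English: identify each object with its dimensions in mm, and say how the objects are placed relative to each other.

A is a rectangular dining table. The top is 1208×654×25 mm with its upper surface at z = 726 mm. It stands on four 90×90 mm square legs, each inset 54 mm from the nearest pair of top edges, running from the floor to the underside of the top. Four apron rails, 90 mm thick and 99 mm tall, run between adjacent legs with their top edges flush with the underside of the top and their outer faces flush with the legs' outer faces.

B is a rectangular beam 3836 mm long (x), 68 mm deep (y), 84 mm thick (z).

The beam spans the tops of two tables placed 1420 mm apart, resting at z = 726 mm.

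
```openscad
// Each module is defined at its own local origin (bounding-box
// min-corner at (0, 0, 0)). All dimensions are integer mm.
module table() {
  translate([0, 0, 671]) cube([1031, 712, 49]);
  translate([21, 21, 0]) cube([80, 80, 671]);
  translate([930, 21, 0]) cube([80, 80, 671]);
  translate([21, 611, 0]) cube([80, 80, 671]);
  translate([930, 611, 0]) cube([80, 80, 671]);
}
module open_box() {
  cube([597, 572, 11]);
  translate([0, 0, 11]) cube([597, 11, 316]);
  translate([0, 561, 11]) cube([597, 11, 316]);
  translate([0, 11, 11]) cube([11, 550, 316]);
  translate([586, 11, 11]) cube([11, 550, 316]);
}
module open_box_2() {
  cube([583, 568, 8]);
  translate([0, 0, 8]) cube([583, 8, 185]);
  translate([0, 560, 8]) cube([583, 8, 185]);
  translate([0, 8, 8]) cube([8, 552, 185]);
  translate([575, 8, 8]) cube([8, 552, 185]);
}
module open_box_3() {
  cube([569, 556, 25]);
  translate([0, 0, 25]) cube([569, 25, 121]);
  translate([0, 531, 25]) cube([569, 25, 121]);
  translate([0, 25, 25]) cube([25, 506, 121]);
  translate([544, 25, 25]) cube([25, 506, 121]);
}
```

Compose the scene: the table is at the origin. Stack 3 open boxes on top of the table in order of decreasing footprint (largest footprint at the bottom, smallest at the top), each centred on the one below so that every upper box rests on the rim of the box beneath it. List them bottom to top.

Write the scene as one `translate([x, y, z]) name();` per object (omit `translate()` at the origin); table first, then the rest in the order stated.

table();
translate([217, 70, 720]) open_box();
translate([224, 72, 1047]) open_box_2();
translate([231, 78, 1240]) open_box_3();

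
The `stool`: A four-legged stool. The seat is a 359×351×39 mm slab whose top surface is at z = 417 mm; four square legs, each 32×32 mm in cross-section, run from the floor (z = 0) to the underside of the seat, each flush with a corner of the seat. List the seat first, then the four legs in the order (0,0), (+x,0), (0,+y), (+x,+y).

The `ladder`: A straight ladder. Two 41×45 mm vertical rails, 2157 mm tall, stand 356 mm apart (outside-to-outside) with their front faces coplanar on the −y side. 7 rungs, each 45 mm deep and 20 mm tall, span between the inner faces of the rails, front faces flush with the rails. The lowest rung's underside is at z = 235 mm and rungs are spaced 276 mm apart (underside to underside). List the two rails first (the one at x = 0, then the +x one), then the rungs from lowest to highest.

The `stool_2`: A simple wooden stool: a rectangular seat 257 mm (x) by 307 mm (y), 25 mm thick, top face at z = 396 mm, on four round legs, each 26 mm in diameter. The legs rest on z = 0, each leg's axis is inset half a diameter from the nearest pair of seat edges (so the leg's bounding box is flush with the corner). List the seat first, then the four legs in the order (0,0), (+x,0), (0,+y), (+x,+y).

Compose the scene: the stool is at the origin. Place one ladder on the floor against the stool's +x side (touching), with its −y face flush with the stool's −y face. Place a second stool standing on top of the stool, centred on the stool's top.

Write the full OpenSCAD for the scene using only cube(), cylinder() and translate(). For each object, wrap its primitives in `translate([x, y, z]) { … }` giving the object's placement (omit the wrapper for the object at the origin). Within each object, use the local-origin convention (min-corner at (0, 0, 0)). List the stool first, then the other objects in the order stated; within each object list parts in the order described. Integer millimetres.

translate([0, 0, 378]) cube([359, 351, 39]);
cube([32, 32, 378]);
translate([327, 0, 0]) cube([32, 32, 378]);
translate([0, 319, 0]) cube([32, 32, 378]);
translate([327, 319, 0]) cube([32, 32, 378]);
translate([359, 0, 0]) {
  cube([41, 45, 2157]);
  translate([315, 0, 0]) cube([41, 45, 2157]);
  translate([41, 0, 235]) cube([274, 45, 20]);
  translate([41, 0, 511]) cube([274, 45, 20]);
  translate([41, 0, 787]) cube([274, 45, 20]);
  translate([41, 0, 1063]) cube([274, 45, 20]);
  translate([41, 0, 1339]) cube([274, 45, 20]);
  translate([41, 0, 1615]) cube([274, 45, 20]);
  translate([41, 0, 1891]) cube([274, 45, 20]);
}
translate([51, 22, 417]) {
  translate([0, 0, 371]) cube([257, 307, 25]);
  translate([13, 13, 0]) cylinder(h = 371, r = 13);
  translate([244, 13, 0]) cylinder(h = 371, r = 13);
  translate([13, 294, 0]) cylinder(h = 371, r = 13);
  translate([244, 294, 0]) cylinder(h = 371, r = 13);
}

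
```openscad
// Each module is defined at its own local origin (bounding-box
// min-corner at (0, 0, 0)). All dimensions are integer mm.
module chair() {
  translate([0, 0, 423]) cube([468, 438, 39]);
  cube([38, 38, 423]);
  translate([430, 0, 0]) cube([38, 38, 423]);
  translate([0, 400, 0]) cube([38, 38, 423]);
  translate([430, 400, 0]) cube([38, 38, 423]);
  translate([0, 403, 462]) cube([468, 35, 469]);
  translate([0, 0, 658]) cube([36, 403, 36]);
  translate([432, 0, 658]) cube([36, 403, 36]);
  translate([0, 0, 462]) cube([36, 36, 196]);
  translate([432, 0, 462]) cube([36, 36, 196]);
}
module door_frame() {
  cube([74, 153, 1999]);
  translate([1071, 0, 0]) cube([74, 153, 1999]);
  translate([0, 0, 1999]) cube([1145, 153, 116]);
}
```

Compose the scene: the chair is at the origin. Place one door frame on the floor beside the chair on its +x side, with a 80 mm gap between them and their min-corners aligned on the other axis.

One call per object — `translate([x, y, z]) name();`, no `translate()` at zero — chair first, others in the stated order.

chair();
translate([548, 0, 0]) door_frame();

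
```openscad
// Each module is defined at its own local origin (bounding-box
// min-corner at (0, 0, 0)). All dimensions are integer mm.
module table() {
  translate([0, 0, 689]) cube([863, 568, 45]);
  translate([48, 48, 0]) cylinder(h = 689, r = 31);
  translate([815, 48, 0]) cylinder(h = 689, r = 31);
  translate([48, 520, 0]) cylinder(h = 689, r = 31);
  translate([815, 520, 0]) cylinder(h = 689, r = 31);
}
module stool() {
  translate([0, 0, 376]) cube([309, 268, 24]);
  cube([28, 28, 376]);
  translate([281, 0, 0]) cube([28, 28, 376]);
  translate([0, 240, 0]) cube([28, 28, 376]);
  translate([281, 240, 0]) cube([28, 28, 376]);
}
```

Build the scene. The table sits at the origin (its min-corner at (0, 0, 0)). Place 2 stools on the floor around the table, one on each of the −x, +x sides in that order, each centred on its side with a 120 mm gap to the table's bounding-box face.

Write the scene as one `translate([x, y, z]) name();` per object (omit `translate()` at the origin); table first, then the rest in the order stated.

table();
translate([-429, 150, 0]) stool();
translate([983, 150, 0]) stool();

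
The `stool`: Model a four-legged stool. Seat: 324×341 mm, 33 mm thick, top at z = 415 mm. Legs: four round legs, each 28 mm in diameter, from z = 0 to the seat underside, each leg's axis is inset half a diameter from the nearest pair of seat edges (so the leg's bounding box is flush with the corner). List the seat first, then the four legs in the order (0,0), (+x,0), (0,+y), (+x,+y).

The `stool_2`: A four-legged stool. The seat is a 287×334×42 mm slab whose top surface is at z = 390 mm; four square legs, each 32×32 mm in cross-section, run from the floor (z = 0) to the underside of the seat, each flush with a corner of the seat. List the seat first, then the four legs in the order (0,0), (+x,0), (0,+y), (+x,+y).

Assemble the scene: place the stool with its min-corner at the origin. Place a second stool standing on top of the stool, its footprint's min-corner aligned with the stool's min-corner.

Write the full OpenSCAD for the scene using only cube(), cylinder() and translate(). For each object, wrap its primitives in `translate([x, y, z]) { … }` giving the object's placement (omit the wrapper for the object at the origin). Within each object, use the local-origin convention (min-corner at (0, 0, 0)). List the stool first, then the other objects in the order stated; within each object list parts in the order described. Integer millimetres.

translate([0, 0, 382]) cube([324, 341, 33]);
translate([14, 14, 0]) cylinder(h = 382, r = 14);
translate([310, 14, 0]) cylinder(h = 382, r = 14);
translate([14, 327, 0]) cylinder(h = 382, r = 14);
translate([310, 327, 0]) cylinder(h = 382, r = 14);
translate([0, 0, 415]) {
  translate([0, 0, 348]) cube([287, 334, 42]);
  cube([32, 32, 348]);
  translate([255, 0, 0]) cube([32, 32, 348]);
  translate([0, 302, 0]) cube([32, 32, 348]);
  translate([255, 302, 0]) cube([32, 32, 348]);
}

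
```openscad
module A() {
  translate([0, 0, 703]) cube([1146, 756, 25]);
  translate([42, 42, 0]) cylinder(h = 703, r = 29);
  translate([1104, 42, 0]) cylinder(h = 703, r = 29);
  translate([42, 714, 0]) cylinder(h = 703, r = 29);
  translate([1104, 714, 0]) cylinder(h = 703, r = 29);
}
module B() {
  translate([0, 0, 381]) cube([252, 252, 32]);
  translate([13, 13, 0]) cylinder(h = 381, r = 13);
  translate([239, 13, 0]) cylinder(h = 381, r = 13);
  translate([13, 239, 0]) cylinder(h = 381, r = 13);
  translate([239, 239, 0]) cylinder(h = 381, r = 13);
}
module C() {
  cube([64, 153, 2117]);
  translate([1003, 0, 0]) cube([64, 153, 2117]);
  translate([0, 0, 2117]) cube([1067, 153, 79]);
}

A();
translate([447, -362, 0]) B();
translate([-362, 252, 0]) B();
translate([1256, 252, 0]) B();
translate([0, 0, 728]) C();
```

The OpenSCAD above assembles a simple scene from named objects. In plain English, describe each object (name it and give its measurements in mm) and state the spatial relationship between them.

A is a table: top 1146 mm (x) × 756 mm (y), 25 mm thick, upper face at z = 728 mm, on four round legs of 58 mm diameter, each leg's bounding box inset 13 mm from the nearest pair of top edges, running from z = 0 to the bottom of the top.

B is a four-legged stool. The seat is 252×252 mm, 32 mm thick, top at z = 413 mm. It stands on four round legs, each 26 mm in diameter, from z = 0 to the seat underside, each leg's axis is inset half a diameter from the nearest pair of seat edges (so the leg's bounding box is flush with the corner).

C is a door frame. The clear opening is 939 mm wide and 2117 mm high. Two 64 mm wide jambs, 153 mm deep, stand either side of the opening from the floor to the top of the opening. A 79 mm thick head sits across the top of both jambs, spanning the full outside width of the frame.

Three stools sit around the table at the −y, −x, +x sides. The door frame is on top of the table.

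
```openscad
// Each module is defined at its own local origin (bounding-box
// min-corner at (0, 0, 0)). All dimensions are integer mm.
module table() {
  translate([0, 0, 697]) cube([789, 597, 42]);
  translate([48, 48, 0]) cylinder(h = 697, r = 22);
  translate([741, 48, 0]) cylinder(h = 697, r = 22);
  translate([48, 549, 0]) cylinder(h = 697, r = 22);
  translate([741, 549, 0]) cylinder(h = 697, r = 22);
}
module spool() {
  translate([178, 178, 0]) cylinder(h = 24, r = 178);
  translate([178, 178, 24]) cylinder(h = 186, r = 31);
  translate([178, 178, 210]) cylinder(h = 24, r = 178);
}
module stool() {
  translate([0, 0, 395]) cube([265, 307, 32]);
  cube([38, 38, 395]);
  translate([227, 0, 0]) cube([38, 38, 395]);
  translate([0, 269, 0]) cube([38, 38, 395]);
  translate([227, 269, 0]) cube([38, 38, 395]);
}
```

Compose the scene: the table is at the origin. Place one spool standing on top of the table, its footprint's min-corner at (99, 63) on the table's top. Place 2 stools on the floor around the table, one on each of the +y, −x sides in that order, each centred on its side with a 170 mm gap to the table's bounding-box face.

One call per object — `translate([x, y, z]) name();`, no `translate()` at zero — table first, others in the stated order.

table();
translate([99, 63, 739]) spool();
translate([262, 767, 0]) stool();
translate([-435, 145, 0]) stool();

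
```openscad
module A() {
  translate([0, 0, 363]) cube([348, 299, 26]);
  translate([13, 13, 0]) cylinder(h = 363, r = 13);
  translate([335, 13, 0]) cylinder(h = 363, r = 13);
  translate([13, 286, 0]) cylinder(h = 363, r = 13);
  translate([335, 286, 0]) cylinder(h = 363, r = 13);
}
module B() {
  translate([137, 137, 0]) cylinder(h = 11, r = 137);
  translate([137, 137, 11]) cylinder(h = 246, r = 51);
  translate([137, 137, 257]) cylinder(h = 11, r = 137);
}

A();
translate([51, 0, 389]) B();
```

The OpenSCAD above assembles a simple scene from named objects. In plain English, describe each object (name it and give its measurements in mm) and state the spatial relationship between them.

A is a four-legged stool. The seat is a 348×299×26 mm slab whose top surface is at z = 389 mm; four round legs, each 26 mm in diameter, run from the floor (z = 0) to the underside of the seat, each leg's axis is inset half a diameter from the nearest pair of seat edges (so the leg's bounding box is flush with the corner).

B is a spool: two coaxial disc flanges of radius 137 mm and thickness 11 mm, joined by a core cylinder of radius 51 mm and height 246 mm. The lower flange rests on z = 0 and the three cylinders share a vertical axis.

The spool is on top of the stool.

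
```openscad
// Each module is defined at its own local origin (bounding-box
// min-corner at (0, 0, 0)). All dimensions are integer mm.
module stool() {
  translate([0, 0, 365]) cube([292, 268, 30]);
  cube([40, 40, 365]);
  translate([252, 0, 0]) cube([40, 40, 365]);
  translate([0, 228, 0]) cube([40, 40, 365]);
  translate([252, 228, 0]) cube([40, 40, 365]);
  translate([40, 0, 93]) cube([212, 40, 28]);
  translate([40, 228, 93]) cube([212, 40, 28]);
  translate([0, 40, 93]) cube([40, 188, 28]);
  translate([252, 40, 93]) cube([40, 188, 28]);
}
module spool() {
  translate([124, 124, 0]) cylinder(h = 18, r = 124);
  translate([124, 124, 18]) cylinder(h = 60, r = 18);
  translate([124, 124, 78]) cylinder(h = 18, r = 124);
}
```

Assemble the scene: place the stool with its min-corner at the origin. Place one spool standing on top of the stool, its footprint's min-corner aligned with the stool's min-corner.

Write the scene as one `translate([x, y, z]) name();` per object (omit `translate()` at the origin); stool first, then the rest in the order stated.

stool();
translate([0, 0, 395]) spool();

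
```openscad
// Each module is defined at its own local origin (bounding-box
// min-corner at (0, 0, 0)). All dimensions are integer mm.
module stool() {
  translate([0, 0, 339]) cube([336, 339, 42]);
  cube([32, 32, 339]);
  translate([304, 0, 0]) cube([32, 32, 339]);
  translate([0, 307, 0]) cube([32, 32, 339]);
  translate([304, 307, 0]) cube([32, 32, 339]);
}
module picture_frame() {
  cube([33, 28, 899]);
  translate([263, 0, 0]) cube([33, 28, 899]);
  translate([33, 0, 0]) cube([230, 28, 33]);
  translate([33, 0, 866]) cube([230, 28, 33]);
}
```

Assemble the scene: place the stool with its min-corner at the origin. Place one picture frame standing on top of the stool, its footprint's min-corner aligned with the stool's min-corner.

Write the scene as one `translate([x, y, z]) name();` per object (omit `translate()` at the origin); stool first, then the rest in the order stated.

stool();
translate([0, 0, 381]) picture_frame();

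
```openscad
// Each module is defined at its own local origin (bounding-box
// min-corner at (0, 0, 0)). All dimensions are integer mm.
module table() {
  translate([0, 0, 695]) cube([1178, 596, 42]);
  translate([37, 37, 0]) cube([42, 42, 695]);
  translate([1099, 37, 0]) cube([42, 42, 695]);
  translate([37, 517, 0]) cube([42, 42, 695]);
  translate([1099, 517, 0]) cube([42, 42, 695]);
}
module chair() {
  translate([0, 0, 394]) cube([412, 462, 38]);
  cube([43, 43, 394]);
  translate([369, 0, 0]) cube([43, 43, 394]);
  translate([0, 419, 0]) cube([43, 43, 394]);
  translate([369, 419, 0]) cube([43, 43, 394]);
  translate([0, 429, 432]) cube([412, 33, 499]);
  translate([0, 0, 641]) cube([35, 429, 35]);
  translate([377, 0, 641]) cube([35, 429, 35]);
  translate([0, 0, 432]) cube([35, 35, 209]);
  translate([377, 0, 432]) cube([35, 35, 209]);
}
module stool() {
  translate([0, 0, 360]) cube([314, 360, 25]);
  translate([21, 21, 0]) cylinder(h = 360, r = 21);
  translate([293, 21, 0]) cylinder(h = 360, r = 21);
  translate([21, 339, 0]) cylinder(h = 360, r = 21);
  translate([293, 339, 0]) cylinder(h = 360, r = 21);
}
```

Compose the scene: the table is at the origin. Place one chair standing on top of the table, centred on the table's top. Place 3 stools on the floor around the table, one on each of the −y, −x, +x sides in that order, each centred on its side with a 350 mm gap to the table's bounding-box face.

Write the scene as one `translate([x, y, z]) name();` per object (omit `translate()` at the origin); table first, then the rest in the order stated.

table();
translate([383, 67, 737]) chair();
translate([432, -710, 0]) stool();
translate([-664, 118, 0]) stool();
translate([1528, 118, 0]) stool();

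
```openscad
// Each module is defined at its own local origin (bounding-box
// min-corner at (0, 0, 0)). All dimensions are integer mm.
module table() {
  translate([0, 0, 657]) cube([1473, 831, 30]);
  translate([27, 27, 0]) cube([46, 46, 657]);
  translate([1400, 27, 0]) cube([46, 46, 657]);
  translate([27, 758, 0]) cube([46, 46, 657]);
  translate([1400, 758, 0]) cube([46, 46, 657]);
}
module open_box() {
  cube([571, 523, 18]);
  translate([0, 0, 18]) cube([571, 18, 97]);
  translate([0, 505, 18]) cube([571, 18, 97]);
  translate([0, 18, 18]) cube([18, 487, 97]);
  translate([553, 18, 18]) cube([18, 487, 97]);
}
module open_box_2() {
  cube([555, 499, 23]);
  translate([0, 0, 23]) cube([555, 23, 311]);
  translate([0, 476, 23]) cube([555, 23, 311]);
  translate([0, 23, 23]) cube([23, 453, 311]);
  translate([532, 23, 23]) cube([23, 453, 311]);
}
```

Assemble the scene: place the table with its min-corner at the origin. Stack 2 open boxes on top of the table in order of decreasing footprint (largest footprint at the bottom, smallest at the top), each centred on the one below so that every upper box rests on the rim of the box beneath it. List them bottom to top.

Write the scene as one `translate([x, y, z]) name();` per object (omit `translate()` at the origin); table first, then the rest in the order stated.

table();
translate([451, 154, 687]) open_box();
translate([459, 166, 802]) open_box_2();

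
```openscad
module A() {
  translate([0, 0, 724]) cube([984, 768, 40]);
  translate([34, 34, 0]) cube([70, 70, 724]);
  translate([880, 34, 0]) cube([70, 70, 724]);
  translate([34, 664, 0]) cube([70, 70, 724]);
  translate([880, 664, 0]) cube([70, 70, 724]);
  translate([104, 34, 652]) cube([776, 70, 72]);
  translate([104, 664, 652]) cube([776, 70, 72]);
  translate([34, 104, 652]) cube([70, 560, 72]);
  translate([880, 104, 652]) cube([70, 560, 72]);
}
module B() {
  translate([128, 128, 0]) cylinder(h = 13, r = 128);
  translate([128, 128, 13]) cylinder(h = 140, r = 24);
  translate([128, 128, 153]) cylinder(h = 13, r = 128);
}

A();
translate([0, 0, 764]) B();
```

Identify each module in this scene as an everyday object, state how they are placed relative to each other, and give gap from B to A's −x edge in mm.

The spool's min-x is at 0; the table's min-x is 0; gap = 0 mm.

A is a table. B is a spool. The spool is on top of the table. The gap from the spool to the table's −x edge is 0 mm.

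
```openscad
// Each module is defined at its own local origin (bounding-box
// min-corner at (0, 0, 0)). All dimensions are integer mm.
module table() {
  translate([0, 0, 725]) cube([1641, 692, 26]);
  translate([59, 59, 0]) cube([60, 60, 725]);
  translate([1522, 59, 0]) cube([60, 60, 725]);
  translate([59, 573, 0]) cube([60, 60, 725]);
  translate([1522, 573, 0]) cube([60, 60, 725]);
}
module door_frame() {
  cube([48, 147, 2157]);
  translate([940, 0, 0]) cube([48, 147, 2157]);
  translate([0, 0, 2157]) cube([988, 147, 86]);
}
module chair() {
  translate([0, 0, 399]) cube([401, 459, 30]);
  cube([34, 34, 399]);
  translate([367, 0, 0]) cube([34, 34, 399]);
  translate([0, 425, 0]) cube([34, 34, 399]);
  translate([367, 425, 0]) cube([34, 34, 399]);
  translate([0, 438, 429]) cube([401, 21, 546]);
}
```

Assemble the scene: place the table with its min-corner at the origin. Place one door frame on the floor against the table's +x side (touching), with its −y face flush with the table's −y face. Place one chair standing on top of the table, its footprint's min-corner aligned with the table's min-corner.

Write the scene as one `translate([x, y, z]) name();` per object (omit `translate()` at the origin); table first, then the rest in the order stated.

table();
translate([1641, 0, 0]) door_frame();
translate([0, 0, 751]) chair();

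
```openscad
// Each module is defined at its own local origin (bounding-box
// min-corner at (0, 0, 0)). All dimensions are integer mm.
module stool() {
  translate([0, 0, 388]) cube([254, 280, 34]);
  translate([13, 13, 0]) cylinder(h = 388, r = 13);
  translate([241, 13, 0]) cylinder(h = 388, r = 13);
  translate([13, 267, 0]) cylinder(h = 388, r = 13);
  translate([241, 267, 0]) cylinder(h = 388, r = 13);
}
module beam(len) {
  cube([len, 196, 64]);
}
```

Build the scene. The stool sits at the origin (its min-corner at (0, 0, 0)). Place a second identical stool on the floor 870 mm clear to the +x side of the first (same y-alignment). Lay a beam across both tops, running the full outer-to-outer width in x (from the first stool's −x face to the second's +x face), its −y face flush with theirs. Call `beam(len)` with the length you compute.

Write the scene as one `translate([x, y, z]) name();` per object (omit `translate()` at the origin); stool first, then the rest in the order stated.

stool();
translate([1124, 0, 0]) stool();
translate([0, 0, 422]) beam(1378);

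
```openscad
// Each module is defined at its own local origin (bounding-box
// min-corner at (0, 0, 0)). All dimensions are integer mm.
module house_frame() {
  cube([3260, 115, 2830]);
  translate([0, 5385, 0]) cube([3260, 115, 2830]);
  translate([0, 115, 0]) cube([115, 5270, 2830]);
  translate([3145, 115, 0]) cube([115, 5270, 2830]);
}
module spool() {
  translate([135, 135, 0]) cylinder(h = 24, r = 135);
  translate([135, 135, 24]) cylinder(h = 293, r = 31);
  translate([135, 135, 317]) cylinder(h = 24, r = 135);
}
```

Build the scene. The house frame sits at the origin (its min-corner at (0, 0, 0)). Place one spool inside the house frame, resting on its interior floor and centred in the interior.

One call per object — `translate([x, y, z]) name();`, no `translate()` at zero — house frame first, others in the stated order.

house_frame();
translate([1495, 2615, 0]) spool();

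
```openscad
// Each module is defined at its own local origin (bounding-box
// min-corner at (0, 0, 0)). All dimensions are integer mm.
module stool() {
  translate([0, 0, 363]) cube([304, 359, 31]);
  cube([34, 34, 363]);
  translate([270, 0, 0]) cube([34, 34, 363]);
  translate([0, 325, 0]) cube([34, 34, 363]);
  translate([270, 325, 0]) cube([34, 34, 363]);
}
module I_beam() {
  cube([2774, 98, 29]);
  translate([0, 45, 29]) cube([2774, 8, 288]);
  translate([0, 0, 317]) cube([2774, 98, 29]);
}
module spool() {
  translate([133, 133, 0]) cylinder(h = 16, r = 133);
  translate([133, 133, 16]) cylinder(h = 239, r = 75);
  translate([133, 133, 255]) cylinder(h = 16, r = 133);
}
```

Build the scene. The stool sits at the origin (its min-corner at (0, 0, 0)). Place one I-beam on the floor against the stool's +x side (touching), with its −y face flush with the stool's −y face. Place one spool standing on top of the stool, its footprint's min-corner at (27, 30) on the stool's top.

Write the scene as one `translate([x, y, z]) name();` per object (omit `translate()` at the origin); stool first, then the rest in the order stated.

stool();
translate([304, 0, 0]) I_beam();
translate([27, 30, 394]) spool();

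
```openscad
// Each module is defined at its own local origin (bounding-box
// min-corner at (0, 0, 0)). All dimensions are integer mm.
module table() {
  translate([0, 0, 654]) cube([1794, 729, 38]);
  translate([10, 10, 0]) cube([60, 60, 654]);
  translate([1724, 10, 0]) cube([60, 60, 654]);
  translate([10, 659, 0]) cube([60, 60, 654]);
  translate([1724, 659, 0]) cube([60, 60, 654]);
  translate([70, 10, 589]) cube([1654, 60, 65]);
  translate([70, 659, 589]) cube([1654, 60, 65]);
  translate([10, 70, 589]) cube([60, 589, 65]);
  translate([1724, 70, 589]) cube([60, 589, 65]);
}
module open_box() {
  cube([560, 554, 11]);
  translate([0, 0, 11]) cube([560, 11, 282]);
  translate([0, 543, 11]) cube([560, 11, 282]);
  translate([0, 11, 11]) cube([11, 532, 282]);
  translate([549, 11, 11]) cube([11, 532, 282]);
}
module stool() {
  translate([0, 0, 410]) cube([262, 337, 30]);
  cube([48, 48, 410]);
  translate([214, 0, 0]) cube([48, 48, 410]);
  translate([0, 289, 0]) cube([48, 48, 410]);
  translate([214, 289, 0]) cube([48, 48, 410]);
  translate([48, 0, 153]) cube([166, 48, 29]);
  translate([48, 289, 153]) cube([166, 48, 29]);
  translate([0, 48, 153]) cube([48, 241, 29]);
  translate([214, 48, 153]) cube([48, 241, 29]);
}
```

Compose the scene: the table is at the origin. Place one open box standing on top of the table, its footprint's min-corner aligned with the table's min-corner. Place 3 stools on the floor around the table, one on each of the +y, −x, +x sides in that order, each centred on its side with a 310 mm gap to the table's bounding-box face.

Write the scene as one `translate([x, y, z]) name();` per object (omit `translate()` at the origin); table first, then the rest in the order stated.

table();
translate([0, 0, 692]) open_box();
translate([766, 1039, 0]) stool();
translate([-572, 196, 0]) stool();
translate([2104, 196, 0]) stool();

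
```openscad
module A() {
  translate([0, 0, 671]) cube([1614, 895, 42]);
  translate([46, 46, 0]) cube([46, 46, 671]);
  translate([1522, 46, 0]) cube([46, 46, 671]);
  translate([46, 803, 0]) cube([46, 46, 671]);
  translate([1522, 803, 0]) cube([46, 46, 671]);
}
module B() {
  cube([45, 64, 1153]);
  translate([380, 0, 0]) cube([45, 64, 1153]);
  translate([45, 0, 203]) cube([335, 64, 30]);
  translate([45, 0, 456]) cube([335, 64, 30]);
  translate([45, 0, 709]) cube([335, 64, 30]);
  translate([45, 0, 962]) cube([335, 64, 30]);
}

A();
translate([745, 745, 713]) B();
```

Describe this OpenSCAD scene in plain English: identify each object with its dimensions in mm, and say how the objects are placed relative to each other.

A is a table with a 1614×895 mm rectangular top, 42 mm thick, top surface at z = 713 mm, supported by four 46×46 mm square legs, each inset 46 mm from the nearest pair of top edges, running from the floor.

B is a wooden ladder with two side rails of 45×64 mm section and 1153 mm height, set 425 mm apart overall. Between them run 4 rectangular rungs (64 mm deep, 30 mm thick), front faces flush with the rails' −y face. The bottom of the first rung is 203 mm above the floor and each subsequent rung is 253 mm higher than the one below.

The ladder is on top of the table.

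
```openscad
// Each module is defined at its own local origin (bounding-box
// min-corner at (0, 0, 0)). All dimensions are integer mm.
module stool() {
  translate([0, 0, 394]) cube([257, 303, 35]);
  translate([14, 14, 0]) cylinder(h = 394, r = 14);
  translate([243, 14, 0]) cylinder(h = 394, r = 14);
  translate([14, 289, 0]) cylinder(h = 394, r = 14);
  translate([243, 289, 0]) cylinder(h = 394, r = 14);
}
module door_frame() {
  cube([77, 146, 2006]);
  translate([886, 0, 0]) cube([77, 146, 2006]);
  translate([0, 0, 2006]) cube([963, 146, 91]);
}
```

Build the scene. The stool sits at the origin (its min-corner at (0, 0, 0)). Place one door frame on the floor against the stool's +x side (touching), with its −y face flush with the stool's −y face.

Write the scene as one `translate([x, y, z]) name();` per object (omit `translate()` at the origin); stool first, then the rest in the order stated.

stool();
translate([257, 0, 0]) door_frame();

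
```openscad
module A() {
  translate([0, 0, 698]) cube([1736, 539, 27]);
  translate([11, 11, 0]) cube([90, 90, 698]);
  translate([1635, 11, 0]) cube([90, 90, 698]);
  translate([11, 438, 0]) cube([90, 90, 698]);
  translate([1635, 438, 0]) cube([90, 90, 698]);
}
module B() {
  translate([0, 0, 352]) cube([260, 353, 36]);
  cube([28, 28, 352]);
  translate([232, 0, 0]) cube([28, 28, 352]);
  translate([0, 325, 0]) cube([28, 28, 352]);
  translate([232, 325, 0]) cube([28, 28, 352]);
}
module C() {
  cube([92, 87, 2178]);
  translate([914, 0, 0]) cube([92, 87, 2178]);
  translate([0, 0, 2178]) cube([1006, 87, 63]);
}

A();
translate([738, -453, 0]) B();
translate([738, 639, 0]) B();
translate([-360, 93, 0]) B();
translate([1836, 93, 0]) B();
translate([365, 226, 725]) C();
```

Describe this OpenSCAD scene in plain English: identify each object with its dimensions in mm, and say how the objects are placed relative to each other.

A is a table with a 1736×539 mm rectangular top, 27 mm thick, top surface at z = 725 mm, supported by four 90×90 mm square legs, each inset 11 mm from the nearest pair of top edges, running from the floor.

B is a four-legged stool. The seat is a 260×353×36 mm slab whose top surface is at z = 388 mm; four square legs, each 28×28 mm in cross-section, run from the floor (z = 0) to the underside of the seat, each flush with a corner of the seat.

C is a rectangular door frame: two vertical jambs of 92×87 mm section, 2178 mm tall, with a clear opening 822 mm wide between their inner faces. A header 63 mm tall and 87 mm deep lies on top of the jambs and spans the full outside width.

Four stools sit around the table at the −y, +y, −x, +x sides. The door frame is on top of the table, centred.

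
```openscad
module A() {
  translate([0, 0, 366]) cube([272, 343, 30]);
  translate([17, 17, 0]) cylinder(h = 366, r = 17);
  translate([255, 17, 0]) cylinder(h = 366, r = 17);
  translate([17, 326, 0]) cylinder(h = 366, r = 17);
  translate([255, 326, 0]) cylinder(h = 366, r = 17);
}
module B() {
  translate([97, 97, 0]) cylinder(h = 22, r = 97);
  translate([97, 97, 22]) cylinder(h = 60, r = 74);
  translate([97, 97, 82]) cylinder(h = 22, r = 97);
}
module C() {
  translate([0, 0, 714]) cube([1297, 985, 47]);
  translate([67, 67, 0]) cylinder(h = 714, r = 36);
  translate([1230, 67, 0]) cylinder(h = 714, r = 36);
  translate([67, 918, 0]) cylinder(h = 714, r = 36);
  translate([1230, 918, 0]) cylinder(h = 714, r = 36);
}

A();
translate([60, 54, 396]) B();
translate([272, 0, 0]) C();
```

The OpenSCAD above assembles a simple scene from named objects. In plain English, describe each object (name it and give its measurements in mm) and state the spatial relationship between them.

A is a four-legged stool. The seat is a 272×343×30 mm slab whose top surface is at z = 396 mm; four round legs, each 34 mm in diameter, run from the floor (z = 0) to the underside of the seat, each leg's axis is inset half a diameter from the nearest pair of seat edges (so the leg's bounding box is flush with the corner).

B is a spool: two coaxial disc flanges of radius 97 mm and thickness 22 mm, joined by a core cylinder of radius 74 mm and height 60 mm. The lower flange rests on z = 0 and the three cylinders share a vertical axis.

C is a rectangular dining table. The top is 1297×985×47 mm with its upper surface at z = 761 mm. It stands on four round legs of 72 mm diameter, each leg's bounding box inset 31 mm from the nearest pair of top edges, running from the floor to the underside of the top.

The spool is on top of the stool. The table is against the stool's +x side, with their −y faces flush.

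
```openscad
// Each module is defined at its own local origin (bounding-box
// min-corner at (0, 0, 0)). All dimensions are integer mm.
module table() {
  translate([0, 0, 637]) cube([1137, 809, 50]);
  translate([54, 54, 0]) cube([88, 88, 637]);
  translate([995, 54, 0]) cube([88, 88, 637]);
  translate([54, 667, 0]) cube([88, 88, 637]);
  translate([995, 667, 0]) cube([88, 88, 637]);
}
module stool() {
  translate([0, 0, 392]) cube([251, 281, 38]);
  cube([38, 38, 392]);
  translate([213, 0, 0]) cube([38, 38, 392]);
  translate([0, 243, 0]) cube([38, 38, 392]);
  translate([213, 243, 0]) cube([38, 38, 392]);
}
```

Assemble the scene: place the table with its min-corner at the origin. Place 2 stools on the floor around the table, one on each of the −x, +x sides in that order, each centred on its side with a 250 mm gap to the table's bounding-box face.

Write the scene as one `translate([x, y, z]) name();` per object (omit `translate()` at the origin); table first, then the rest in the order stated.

table();
translate([-501, 264, 0]) stool();
translate([1387, 264, 0]) stool();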